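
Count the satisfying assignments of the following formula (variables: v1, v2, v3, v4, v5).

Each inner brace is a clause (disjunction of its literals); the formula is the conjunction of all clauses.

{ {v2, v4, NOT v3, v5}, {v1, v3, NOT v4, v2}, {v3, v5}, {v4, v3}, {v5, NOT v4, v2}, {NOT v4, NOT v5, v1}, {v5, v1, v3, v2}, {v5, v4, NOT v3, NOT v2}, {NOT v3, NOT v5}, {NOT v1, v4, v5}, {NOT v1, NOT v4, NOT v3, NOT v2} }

There are 2^5 = 32 truth assignments over (v1, v2, v3, v4, v5).
Split on v3. With v3 = true, the clauses containing v3 are satisfied and NOT v3 drops from the rest; 1 of the 2^4 = 16 assignments to the other variables satisfy what remains.
With v3 = false, by the same count on the reduced clause set, 2 assignments work.
Total: 1 + 2 = 3.

3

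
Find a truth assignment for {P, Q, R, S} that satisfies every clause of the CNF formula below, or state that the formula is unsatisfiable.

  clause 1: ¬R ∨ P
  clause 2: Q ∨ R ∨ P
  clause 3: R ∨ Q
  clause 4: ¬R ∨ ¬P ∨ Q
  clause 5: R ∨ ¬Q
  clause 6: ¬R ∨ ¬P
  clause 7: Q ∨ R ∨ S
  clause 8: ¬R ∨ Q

UNSATISFIABLE

Try R = False.
(Q) alone gives Q = True.
But (¬Q) is also a unit clause — contradiction.
Backtrack on R: now try R = True.
(P) alone gives P = True.
But (¬P) is also a unit clause — contradiction.
Neither R = True nor R = False works.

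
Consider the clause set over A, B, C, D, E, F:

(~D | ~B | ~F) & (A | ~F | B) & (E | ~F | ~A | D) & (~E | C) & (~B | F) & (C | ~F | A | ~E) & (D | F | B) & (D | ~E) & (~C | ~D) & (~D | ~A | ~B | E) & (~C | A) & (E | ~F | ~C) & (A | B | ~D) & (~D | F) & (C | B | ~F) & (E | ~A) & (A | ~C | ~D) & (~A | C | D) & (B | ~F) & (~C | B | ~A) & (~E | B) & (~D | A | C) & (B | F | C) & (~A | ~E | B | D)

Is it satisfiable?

Try E = 0.
The clause (~A) is unit, so A = 0.
The clause (~C) is unit, so C = 0.
The clause (~D) is unit, so D = 0.
Try F = 1.
The clause (B) is unit, so B = 1.
This assignment satisfies each clause.
A satisfying assignment: A ↦ 0, B ↦ 1, C ↦ 0, D ↦ 0, E ↦ 0, F ↦ 1.

Yes, satisfiable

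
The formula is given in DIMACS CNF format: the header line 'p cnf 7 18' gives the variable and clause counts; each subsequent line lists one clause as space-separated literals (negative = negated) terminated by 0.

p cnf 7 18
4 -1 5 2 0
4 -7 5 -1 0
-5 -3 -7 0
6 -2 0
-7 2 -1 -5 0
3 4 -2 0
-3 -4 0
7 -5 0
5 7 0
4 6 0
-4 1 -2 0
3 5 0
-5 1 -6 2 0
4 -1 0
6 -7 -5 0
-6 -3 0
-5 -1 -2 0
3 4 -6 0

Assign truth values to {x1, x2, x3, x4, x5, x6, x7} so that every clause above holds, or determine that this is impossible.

UNSATISFIABLE

Branch on x6: set x6 = True.
From the singleton clause (¬x3), x3 = False.
From the singleton clause (x5), x5 = True.
From the singleton clause (x7), x7 = True.
From the singleton clause (x4), x4 = True.
Branch on x2: set x2 = True.
From the singleton clause (x1), x1 = True.
Now (¬x1) is unsatisfied and unit — conflict.
So x2 must be the other value — set x2 = False.
From the singleton clause (¬x1), x1 = False.
Now (x1) is unsatisfied and unit — conflict.
Either choice for x2 ends in contradiction.
So x6 must be the other value — set x6 = False.
From the singleton clause (¬x2), x2 = False.
From the singleton clause (x4), x4 = True.
From the singleton clause (¬x3), x3 = False.
From the singleton clause (x5), x5 = True.
From the singleton clause (x7), x7 = True.
Now (¬x7) is unsatisfied and unit — conflict.
Either choice for x6 ends in contradiction.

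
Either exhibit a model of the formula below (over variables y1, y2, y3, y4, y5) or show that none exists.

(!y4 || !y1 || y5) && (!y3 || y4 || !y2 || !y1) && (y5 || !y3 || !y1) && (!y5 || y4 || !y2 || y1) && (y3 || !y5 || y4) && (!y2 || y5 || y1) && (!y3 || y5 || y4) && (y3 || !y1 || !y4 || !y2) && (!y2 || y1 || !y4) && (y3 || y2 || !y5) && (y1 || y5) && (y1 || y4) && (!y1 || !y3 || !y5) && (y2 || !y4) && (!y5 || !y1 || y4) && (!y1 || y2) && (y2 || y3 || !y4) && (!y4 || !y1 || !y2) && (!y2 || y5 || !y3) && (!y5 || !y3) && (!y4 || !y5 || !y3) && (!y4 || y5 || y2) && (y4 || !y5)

Branch on y1: set y1 = true.
(y2) alone gives y2 = true.
(!y4) alone gives y4 = false.
(!y3) alone gives y3 = false.
(!y5) alone gives y5 = false.
All clauses are satisfied.

y1: true, y2: true, y3: false, y4: false, y5: false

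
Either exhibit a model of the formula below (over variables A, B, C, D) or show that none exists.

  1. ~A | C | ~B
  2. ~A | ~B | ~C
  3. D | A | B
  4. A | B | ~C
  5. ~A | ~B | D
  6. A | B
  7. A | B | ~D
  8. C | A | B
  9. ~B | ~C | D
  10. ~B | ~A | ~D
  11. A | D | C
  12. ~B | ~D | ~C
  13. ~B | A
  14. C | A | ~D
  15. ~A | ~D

Suppose A = 1.
(~D) alone gives D = 0.
(~B) alone gives B = 0.
No clause remains; C is free.

A: 1,  B: 0,  C: 1,  D: 0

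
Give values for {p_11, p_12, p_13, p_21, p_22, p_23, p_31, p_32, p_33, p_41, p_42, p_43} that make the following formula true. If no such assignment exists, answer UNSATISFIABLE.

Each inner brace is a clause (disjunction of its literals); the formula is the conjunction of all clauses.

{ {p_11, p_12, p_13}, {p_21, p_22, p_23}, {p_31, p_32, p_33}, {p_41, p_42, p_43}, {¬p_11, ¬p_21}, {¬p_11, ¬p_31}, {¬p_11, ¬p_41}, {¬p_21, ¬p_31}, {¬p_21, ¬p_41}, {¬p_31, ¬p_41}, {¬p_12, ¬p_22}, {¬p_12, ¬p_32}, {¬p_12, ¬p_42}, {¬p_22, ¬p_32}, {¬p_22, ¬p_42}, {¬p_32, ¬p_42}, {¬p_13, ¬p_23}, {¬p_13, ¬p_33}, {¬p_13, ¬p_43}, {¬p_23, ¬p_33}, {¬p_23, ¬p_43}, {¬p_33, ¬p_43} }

Try p_11 = False.
Try p_12 = True.
Unit clause (¬p_22) forces p_22 = False.
Unit clause (¬p_32) forces p_32 = False.
Unit clause (¬p_42) forces p_42 = False.
Try p_21 = True.
Unit clause (¬p_31) forces p_31 = False.
Unit clause (p_33) forces p_33 = True.
Unit clause (¬p_41) forces p_41 = False.
Unit clause (p_43) forces p_43 = True.
But (¬p_43) is also a unit clause — contradiction.
So p_21 must be the other value — set p_21 = False.
Unit clause (p_23) forces p_23 = True.
Unit clause (¬p_13) forces p_13 = False.
Unit clause (¬p_33) forces p_33 = False.
Unit clause (p_31) forces p_31 = True.
Unit clause (¬p_41) forces p_41 = False.
Unit clause (p_43) forces p_43 = True.
But (¬p_43) is also a unit clause — contradiction.
Either choice for p_21 ends in contradiction.
So p_12 must be the other value — set p_12 = False.
Unit clause (p_13) forces p_13 = True.
Unit clause (¬p_23) forces p_23 = False.
Unit clause (¬p_33) forces p_33 = False.
Unit clause (¬p_43) forces p_43 = False.
Try p_21 = True.
Unit clause (¬p_31) forces p_31 = False.
Unit clause (p_32) forces p_32 = True.
Unit clause (¬p_41) forces p_41 = False.
Unit clause (p_42) forces p_42 = True.
But (¬p_42) is also a unit clause — contradiction.
So p_21 must be the other value — set p_21 = False.
Unit clause (p_22) forces p_22 = True.
Unit clause (¬p_32) forces p_32 = False.
Unit clause (p_31) forces p_31 = True.
Unit clause (¬p_41) forces p_41 = False.
Unit clause (p_42) forces p_42 = True.
But (¬p_42) is also a unit clause — contradiction.
Either choice for p_21 ends in contradiction.
Either choice for p_12 ends in contradiction.
So p_11 must be the other value — set p_11 = True.
Unit clause (¬p_21) forces p_21 = False.
Unit clause (¬p_31) forces p_31 = False.
Unit clause (¬p_41) forces p_41 = False.
Try p_22 = True.
Unit clause (¬p_12) forces p_12 = False.
Unit clause (¬p_32) forces p_32 = False.
Unit clause (p_33) forces p_33 = True.
Unit clause (¬p_42) forces p_42 = False.
Unit clause (p_43) forces p_43 = True.
But (¬p_43) is also a unit clause — contradiction.
So p_22 must be the other value — set p_22 = False.
Unit clause (p_23) forces p_23 = True.
Unit clause (¬p_13) forces p_13 = False.
Unit clause (¬p_33) forces p_33 = False.
Unit clause (p_32) forces p_32 = True.
Unit clause (¬p_12) forces p_12 = False.
Unit clause (¬p_42) forces p_42 = False.
Unit clause (p_43) forces p_43 = True.
But (¬p_43) is also a unit clause — contradiction.
Either choice for p_22 ends in contradiction.
Either choice for p_11 ends in contradiction.

UNSATISFIABLE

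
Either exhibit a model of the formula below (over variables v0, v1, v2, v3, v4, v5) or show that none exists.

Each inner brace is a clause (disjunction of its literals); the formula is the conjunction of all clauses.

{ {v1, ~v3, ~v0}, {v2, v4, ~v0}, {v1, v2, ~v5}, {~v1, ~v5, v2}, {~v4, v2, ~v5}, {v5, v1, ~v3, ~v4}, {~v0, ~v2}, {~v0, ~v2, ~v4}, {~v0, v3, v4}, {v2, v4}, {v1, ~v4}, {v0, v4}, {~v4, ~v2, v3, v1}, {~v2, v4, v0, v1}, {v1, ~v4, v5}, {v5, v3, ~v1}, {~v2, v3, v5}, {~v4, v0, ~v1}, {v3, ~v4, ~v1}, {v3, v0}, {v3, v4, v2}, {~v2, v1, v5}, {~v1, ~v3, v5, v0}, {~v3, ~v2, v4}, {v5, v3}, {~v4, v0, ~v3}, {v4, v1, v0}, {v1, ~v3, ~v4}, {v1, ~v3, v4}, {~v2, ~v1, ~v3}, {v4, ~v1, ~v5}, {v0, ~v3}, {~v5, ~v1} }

v0: 1, v1: 1, v2: 0, v3: 1, v4: 1, v5: 0

Try v0 = 1.
From the singleton clause (~v2), v2 = 0.
From the singleton clause (v4), v4 = 1.
From the singleton clause (~v5), v5 = 0.
From the singleton clause (v1), v1 = 1.
From the singleton clause (v3), v3 = 1.
All clauses are satisfied.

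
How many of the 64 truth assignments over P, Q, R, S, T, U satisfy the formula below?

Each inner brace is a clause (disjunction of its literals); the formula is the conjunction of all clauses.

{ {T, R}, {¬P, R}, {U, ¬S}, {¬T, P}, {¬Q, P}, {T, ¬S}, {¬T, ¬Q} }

There are 2^6 = 64 truth assignments over (P, Q, R, S, T, U).
Split on U. With U = True, the clauses containing U are satisfied and ¬U drops from the rest; 5 of the 2^5 = 32 assignments to the other variables satisfy what remains.
With U = False, by the same count on the reduced clause set, 4 assignments work.
(One model: P=F, Q=F, R=T, S=F, T=F, U=F.)
Total: 5 + 4 = 9.

9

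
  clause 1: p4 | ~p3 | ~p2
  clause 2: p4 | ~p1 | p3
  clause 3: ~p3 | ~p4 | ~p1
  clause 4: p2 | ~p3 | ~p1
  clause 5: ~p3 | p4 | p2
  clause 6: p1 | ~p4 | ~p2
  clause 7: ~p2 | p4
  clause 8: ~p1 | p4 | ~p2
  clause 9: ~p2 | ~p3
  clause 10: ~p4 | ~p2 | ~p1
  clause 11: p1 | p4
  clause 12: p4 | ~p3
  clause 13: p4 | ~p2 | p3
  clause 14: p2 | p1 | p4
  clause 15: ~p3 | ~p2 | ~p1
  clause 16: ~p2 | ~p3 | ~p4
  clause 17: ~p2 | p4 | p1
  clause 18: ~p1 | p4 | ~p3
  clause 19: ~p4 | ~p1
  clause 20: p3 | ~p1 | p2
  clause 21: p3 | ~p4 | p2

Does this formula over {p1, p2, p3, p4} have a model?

Satisfiable

Suppose p2 = 0.
Suppose p3 = 1.
The clause (~p1) is unit, so p1 = 0.
The clause (p4) is unit, so p4 = 1.
Every clause now holds.
A satisfying assignment: p1: 0; p2: 0; p3: 1; p4: 1.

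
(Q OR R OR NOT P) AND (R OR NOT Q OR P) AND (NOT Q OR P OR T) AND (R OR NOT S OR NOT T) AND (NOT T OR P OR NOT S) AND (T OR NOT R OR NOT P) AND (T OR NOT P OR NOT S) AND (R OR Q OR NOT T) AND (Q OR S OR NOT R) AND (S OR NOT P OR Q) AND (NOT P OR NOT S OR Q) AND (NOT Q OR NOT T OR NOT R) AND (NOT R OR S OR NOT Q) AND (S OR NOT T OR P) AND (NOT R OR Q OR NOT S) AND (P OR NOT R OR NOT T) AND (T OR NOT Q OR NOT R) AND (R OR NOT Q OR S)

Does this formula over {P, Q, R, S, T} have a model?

Yes

Branch on Q: set Q = false.
Branch on R: set R = false.
Unit clause (NOT P) forces P = false.
Unit clause (NOT T) forces T = false.
All clauses hold; S can take either value.
A satisfying assignment: P ↦ false; Q ↦ false; R ↦ false; S ↦ true; T ↦ false.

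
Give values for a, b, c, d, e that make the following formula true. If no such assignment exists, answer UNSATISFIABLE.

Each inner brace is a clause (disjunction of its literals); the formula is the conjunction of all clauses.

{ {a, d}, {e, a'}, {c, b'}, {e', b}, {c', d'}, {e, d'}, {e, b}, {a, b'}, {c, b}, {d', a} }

a ↦ 1, b ↦ 1, c ↦ 1, d ↦ 0, e ↦ 1

Try a = 1.
The clause (e) is unit, so e = 1.
The clause (b) is unit, so b = 1.
The clause (c) is unit, so c = 1.
The clause (d') is unit, so d = 0.
Every clause now holds.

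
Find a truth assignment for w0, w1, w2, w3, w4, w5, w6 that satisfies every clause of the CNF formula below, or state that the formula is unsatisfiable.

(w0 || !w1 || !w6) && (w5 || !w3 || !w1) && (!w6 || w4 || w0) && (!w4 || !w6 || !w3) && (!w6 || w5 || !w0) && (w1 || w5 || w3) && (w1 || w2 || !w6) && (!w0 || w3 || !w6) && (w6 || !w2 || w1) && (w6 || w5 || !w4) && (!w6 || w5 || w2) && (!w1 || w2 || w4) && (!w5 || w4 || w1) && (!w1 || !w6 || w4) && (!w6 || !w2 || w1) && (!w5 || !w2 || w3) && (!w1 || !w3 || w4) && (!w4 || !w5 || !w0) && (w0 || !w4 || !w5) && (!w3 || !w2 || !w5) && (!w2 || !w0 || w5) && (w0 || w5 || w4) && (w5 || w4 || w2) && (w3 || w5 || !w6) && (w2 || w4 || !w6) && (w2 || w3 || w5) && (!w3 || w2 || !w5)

UNSATISFIABLE

Try w0 = true.
Try w6 = false.
Try w2 = false.
Try w5 = true.
Unit clause (!w4) forces w4 = false.
Unit clause (!w1) forces w1 = false.
Now (w1) is unsatisfied and unit — conflict.
Undo w5 and try w5 = false.
Unit clause (!w4) forces w4 = false.
Now (w4) is unsatisfied and unit — conflict.
Either choice for w5 ends in contradiction.
Undo w2 and try w2 = true.
Unit clause (w1) forces w1 = true.
Unit clause (w5) forces w5 = true.
Unit clause (w3) forces w3 = true.
Now (!w3) is unsatisfied and unit — conflict.
Either choice for w2 ends in contradiction.
Undo w6 and try w6 = true.
Unit clause (w5) forces w5 = true.
Unit clause (w3) forces w3 = true.
Unit clause (!w4) forces w4 = false.
Unit clause (w1) forces w1 = true.
Now (!w1) is unsatisfied and unit — conflict.
Either choice for w6 ends in contradiction.
Undo w0 and try w0 = false.
Try w1 = false.
Try w6 = false.
Unit clause (!w2) forces w2 = false.
Try w5 = true.
Unit clause (w4) forces w4 = true.
Now (!w4) is unsatisfied and unit — conflict.
Undo w5 and try w5 = false.
Unit clause (w3) forces w3 = true.
Unit clause (!w4) forces w4 = false.
Now (w4) is unsatisfied and unit — conflict.
Either choice for w5 ends in contradiction.
Undo w6 and try w6 = true.
Unit clause (w4) forces w4 = true.
Unit clause (!w3) forces w3 = false.
Unit clause (w5) forces w5 = true.
Now (!w5) is unsatisfied and unit — conflict.
Either choice for w6 ends in contradiction.
Undo w1 and try w1 = true.
Unit clause (!w6) forces w6 = false.
Try w5 = true.
Unit clause (!w4) forces w4 = false.
Unit clause (w2) forces w2 = true.
Unit clause (w3) forces w3 = true.
Now (!w3) is unsatisfied and unit — conflict.
Undo w5 and try w5 = false.
Unit clause (!w3) forces w3 = false.
Unit clause (!w4) forces w4 = false.
Now (w4) is unsatisfied and unit — conflict.
Either choice for w5 ends in contradiction.
Either choice for w1 ends in contradiction.
Either choice for w0 ends in contradiction.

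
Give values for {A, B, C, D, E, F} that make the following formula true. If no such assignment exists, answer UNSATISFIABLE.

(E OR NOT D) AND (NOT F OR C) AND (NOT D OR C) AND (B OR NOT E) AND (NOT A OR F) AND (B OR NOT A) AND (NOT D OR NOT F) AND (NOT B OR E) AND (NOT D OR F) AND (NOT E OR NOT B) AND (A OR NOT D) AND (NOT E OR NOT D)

Suppose E = false.
The clause (NOT D) is unit, so D = false.
The clause (NOT B) is unit, so B = false.
The clause (NOT A) is unit, so A = false.
Suppose F = false.
All clauses hold; C can take either value.

A=false,  B=false,  C=false,  D=false,  E=false,  F=false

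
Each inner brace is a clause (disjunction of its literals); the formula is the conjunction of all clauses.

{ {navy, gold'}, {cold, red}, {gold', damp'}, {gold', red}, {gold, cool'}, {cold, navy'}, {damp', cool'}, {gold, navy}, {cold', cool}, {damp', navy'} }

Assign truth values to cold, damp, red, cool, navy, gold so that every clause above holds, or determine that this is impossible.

Branch on navy: set navy = 1.
Unit clause (cold) forces cold = 1.
Unit clause (cool) forces cool = 1.
Unit clause (gold) forces gold = 1.
Unit clause (damp') forces damp = 0.
Unit clause (red) forces red = 1.
This assignment satisfies each clause.

cold=1,  damp=0,  red=1,  cool=1,  navy=1,  gold=1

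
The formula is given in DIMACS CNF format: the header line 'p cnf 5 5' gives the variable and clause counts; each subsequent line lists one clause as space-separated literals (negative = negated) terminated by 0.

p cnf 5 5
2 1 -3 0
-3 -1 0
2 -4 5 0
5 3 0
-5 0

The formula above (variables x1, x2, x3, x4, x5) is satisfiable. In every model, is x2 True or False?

Suppose x2 = False.
(¬x5) alone gives x5 = False.
(¬x4) alone gives x4 = False.
(x3) alone gives x3 = True.
(x1) alone gives x1 = True.
But (¬x1) is also a unit clause — contradiction.
So every satisfying assignment has x2 = True.

True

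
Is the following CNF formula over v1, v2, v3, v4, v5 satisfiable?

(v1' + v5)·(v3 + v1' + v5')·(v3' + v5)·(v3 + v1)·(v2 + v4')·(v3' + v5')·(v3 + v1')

Branch on v1: set v1 = 0.
From the singleton clause (v3), v3 = 1.
From the singleton clause (v5), v5 = 1.
That conflicts with the unit clause (v5').
Undo v1 and try v1 = 1.
From the singleton clause (v5), v5 = 1.
From the singleton clause (v3), v3 = 1.
That conflicts with the unit clause (v3').
Either choice for v1 ends in contradiction.
No assignment satisfies every clause.

No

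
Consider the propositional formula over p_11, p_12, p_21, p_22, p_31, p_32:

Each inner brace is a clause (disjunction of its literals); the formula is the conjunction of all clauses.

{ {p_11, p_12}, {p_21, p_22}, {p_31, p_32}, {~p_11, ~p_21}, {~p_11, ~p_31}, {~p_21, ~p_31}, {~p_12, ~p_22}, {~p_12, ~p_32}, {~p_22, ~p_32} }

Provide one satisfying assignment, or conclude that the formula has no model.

Try p_11 = 1.
(~p_21) alone gives p_21 = 0.
(p_22) alone gives p_22 = 1.
(~p_31) alone gives p_31 = 0.
(p_32) alone gives p_32 = 1.
That conflicts with the unit clause (~p_32).
That branch fails; take p_11 = 0 instead.
(p_12) alone gives p_12 = 1.
(~p_22) alone gives p_22 = 0.
(p_21) alone gives p_21 = 1.
(~p_31) alone gives p_31 = 0.
(p_32) alone gives p_32 = 1.
That conflicts with the unit clause (~p_32).
Neither p_11 = 1 nor p_11 = 0 works.

UNSATISFIABLE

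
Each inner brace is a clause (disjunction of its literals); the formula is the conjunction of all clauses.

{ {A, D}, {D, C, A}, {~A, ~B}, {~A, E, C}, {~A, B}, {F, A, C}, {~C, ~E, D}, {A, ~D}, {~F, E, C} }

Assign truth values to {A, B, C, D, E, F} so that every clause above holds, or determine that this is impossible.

Try A = 1.
(~B) alone gives B = 0.
But (B) is also a unit clause — contradiction.
So A must be the other value — set A = 0.
(D) alone gives D = 1.
But (~D) is also a unit clause — contradiction.
Both values of A lead to a conflict.

UNSATISFIABLE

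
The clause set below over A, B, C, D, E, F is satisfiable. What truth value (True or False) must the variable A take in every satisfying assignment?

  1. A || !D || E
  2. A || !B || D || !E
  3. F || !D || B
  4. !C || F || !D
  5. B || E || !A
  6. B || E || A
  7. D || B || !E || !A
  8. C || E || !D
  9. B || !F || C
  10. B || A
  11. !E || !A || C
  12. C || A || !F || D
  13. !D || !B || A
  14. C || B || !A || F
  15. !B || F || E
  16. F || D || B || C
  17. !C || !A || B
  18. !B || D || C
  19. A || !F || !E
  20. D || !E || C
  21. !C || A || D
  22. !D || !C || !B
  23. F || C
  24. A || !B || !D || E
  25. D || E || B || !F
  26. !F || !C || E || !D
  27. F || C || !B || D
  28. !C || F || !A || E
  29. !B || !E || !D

True

Suppose A = false.
The clause (B) is unit, so B = true.
The clause (!D) is unit, so D = false.
The clause (!E) is unit, so E = false.
The clause (F) is unit, so F = true.
The clause (C) is unit, so C = true.
But (!C) is also a unit clause — contradiction.
So every satisfying assignment has A = True.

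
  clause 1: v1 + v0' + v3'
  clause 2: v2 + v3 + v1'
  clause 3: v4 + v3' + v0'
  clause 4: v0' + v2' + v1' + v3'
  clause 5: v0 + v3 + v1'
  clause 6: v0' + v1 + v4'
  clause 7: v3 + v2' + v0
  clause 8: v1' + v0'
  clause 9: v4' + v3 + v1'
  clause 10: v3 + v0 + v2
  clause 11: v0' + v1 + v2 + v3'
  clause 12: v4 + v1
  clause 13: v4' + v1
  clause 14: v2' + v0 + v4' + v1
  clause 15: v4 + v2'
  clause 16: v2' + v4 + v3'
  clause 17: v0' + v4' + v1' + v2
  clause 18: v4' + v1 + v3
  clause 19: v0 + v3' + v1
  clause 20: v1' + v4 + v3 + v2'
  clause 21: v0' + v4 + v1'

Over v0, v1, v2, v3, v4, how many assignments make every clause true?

3

There are 2^5 = 32 truth assignments over (v0, v1, v2, v3, v4).
Split on v0. With v0 = 1, the clauses containing v0 are satisfied and v0' drops from the rest; 0 of the 2^4 = 16 assignments to the other variables satisfy what remains.
With v0 = 0, by the same count on the reduced clause set, 3 assignments work.
(One model: v0=F, v1=T, v2=F, v3=T, v4=F.)
Total: 0 + 3 = 3.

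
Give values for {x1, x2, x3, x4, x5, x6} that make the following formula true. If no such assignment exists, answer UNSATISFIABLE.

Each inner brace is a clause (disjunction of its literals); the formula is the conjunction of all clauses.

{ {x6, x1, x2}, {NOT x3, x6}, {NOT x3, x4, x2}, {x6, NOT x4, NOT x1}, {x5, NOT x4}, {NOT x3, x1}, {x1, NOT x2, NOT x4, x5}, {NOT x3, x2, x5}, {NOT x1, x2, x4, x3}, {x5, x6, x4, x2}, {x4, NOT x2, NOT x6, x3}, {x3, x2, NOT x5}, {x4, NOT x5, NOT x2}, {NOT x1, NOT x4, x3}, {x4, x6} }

Case x3 = true:
The clause (x6) is unit, so x6 = true.
The clause (x1) is unit, so x1 = true.
Case x4 = false:
The clause (x2) is unit, so x2 = true.
The clause (NOT x5) is unit, so x5 = false.
This assignment satisfies each clause.

x1: true,  x2: true,  x3: true,  x4: false,  x5: false,  x6: true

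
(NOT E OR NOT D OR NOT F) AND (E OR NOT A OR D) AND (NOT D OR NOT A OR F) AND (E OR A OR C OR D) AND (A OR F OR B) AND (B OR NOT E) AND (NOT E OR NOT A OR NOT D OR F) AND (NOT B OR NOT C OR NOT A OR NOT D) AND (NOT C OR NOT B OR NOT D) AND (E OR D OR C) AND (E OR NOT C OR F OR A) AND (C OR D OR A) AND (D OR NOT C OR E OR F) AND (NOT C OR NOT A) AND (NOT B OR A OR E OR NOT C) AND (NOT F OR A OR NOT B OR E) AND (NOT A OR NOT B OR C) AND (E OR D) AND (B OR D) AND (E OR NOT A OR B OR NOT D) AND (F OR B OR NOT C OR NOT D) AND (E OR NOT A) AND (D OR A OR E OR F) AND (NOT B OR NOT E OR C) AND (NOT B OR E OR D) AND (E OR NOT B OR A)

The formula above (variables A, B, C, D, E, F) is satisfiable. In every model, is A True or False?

Suppose A = true.
From the singleton clause (NOT C), C = false.
From the singleton clause (NOT B), B = false.
From the singleton clause (NOT E), E = false.
That conflicts with the unit clause (E).
So every satisfying assignment has A = False.

False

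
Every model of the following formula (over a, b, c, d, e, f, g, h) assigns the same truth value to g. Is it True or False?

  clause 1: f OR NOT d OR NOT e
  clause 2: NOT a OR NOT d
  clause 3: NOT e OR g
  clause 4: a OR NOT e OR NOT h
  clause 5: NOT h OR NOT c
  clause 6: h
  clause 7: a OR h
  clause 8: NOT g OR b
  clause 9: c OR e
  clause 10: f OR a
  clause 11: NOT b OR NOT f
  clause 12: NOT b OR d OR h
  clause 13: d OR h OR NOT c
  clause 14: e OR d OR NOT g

Suppose g = false.
From the singleton clause (NOT e), e = false.
From the singleton clause (h), h = true.
From the singleton clause (NOT c), c = false.
That conflicts with the unit clause (c).
So every satisfying assignment has g = True.

True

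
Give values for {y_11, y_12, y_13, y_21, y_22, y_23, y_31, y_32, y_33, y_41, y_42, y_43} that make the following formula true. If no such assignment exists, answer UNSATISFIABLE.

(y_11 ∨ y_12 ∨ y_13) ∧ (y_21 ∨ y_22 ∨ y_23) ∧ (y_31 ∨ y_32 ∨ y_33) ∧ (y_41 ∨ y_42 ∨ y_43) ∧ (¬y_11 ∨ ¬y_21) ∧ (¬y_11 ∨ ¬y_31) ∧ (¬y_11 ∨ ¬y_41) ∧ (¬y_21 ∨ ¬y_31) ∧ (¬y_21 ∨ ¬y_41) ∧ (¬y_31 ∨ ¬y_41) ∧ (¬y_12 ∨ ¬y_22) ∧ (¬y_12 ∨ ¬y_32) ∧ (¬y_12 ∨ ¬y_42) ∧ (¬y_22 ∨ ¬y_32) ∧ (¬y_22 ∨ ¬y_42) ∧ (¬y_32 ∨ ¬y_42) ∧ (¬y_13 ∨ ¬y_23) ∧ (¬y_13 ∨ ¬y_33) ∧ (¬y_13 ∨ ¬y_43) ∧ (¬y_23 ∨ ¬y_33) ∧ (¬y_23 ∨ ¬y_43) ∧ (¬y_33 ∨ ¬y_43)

Case y_11 = False:
Case y_12 = True:
The clause (¬y_22) is unit, so y_22 = False.
The clause (¬y_32) is unit, so y_32 = False.
The clause (¬y_42) is unit, so y_42 = False.
Case y_21 = True:
The clause (¬y_31) is unit, so y_31 = False.
The clause (y_33) is unit, so y_33 = True.
The clause (¬y_41) is unit, so y_41 = False.
The clause (y_43) is unit, so y_43 = True.
That conflicts with the unit clause (¬y_43).
Undo y_21 and try y_21 = False.
The clause (y_23) is unit, so y_23 = True.
The clause (¬y_13) is unit, so y_13 = False.
The clause (¬y_33) is unit, so y_33 = False.
The clause (y_31) is unit, so y_31 = True.
The clause (¬y_41) is unit, so y_41 = False.
The clause (y_43) is unit, so y_43 = True.
That conflicts with the unit clause (¬y_43).
Either choice for y_21 ends in contradiction.
Undo y_12 and try y_12 = False.
The clause (y_13) is unit, so y_13 = True.
The clause (¬y_23) is unit, so y_23 = False.
The clause (¬y_33) is unit, so y_33 = False.
The clause (¬y_43) is unit, so y_43 = False.
Case y_21 = True:
The clause (¬y_31) is unit, so y_31 = False.
The clause (y_32) is unit, so y_32 = True.
The clause (¬y_41) is unit, so y_41 = False.
The clause (y_42) is unit, so y_42 = True.
That conflicts with the unit clause (¬y_42).
Undo y_21 and try y_21 = False.
The clause (y_22) is unit, so y_22 = True.
The clause (¬y_32) is unit, so y_32 = False.
The clause (y_31) is unit, so y_31 = True.
The clause (¬y_41) is unit, so y_41 = False.
The clause (y_42) is unit, so y_42 = True.
That conflicts with the unit clause (¬y_42).
Either choice for y_21 ends in contradiction.
Either choice for y_12 ends in contradiction.
Undo y_11 and try y_11 = True.
The clause (¬y_21) is unit, so y_21 = False.
The clause (¬y_31) is unit, so y_31 = False.
The clause (¬y_41) is unit, so y_41 = False.
Case y_22 = True:
The clause (¬y_12) is unit, so y_12 = False.
The clause (¬y_32) is unit, so y_32 = False.
The clause (y_33) is unit, so y_33 = True.
The clause (¬y_42) is unit, so y_42 = False.
The clause (y_43) is unit, so y_43 = True.
That conflicts with the unit clause (¬y_43).
Undo y_22 and try y_22 = False.
The clause (y_23) is unit, so y_23 = True.
The clause (¬y_13) is unit, so y_13 = False.
The clause (¬y_33) is unit, so y_33 = False.
The clause (y_32) is unit, so y_32 = True.
The clause (¬y_12) is unit, so y_12 = False.
The clause (¬y_42) is unit, so y_42 = False.
The clause (y_43) is unit, so y_43 = True.
That conflicts with the unit clause (¬y_43).
Either choice for y_22 ends in contradiction.
Either choice for y_11 ends in contradiction.

UNSATISFIABLE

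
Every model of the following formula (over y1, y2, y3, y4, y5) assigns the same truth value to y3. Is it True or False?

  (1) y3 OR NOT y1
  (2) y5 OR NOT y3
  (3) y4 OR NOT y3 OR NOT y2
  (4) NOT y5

False

Suppose y3 = true.
Unit clause (y5) forces y5 = true.
But (NOT y5) is also a unit clause — contradiction.
So every satisfying assignment has y3 = False.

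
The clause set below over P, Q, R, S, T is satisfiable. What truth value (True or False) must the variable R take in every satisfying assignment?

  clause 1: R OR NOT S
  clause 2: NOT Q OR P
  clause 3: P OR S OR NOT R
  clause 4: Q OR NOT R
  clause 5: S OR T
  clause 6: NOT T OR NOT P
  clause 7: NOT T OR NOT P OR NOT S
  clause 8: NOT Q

Suppose R = true.
(Q) alone gives Q = true.
That conflicts with the unit clause (NOT Q).
So every satisfying assignment has R = False.

False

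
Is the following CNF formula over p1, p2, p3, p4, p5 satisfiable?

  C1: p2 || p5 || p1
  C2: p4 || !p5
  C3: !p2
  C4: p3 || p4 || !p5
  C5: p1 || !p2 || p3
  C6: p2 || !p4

Yes

From the singleton clause (!p2), p2 = false.
From the singleton clause (!p4), p4 = false.
From the singleton clause (!p5), p5 = false.
From the singleton clause (p1), p1 = true.
All clauses hold; p3 can take either value.
A satisfying assignment: p1: true,  p2: false,  p3: true,  p4: false,  p5: false.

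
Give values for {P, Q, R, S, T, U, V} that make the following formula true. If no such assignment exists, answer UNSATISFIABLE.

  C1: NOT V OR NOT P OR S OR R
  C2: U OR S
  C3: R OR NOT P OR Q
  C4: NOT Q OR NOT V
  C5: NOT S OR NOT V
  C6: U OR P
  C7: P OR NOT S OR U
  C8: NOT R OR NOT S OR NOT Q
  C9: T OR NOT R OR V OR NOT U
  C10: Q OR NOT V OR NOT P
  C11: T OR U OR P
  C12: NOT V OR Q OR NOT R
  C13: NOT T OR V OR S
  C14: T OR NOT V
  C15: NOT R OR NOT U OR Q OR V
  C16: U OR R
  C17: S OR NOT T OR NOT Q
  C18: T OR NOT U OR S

P ↦ true,  Q ↦ false,  R ↦ true,  S ↦ true,  T ↦ true,  U ↦ false,  V ↦ false

Case U = false:
The clause (S) is unit, so S = true.
The clause (NOT V) is unit, so V = false.
The clause (P) is unit, so P = true.
The clause (R) is unit, so R = true.
The clause (NOT Q) is unit, so Q = false.
No clause remains; T is free.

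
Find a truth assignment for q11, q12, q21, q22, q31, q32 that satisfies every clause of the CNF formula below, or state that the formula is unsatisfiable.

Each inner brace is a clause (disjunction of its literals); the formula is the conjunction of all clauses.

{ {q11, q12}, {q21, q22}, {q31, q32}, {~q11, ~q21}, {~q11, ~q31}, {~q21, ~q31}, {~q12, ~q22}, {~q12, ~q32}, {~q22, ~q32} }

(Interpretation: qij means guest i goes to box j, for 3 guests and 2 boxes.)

Try q11 = 1.
Unit clause (~q21) forces q21 = 0.
Unit clause (q22) forces q22 = 1.
Unit clause (~q31) forces q31 = 0.
Unit clause (q32) forces q32 = 1.
Now (~q32) is unsatisfied and unit — conflict.
So q11 must be the other value — set q11 = 0.
Unit clause (q12) forces q12 = 1.
Unit clause (~q22) forces q22 = 0.
Unit clause (q21) forces q21 = 1.
Unit clause (~q31) forces q31 = 0.
Unit clause (q32) forces q32 = 1.
Now (~q32) is unsatisfied and unit — conflict.
Neither q11 = 1 nor q11 = 0 works.

UNSATISFIABLE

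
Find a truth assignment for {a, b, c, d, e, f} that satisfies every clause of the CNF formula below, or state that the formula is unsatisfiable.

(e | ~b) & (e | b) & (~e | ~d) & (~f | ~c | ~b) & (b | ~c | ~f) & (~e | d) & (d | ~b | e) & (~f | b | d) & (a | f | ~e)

UNSATISFIABLE

Try e = 1.
(~d) alone gives d = 0.
Now (d) is unsatisfied and unit — conflict.
That branch fails; take e = 0 instead.
(~b) alone gives b = 0.
Now (b) is unsatisfied and unit — conflict.
Both values of e lead to a conflict.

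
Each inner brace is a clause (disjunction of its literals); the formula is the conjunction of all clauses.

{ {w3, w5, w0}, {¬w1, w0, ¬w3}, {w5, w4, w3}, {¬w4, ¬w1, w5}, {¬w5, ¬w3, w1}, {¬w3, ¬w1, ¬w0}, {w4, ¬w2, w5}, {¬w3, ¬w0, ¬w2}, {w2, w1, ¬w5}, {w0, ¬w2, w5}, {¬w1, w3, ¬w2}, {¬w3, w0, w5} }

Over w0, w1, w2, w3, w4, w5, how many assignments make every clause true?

12

There are 2^6 = 64 truth assignments over (w0, w1, w2, w3, w4, w5).
Split on w5. With w5 = True, the clauses containing w5 are satisfied and ¬w5 drops from the rest; 8 of the 2^5 = 32 assignments to the other variables satisfy what remains.
With w5 = False, by the same count on the reduced clause set, 4 assignments work.
(One model: w0=F, w1=F, w2=T, w3=F, w4=F, w5=T.)
Total: 8 + 4 = 12.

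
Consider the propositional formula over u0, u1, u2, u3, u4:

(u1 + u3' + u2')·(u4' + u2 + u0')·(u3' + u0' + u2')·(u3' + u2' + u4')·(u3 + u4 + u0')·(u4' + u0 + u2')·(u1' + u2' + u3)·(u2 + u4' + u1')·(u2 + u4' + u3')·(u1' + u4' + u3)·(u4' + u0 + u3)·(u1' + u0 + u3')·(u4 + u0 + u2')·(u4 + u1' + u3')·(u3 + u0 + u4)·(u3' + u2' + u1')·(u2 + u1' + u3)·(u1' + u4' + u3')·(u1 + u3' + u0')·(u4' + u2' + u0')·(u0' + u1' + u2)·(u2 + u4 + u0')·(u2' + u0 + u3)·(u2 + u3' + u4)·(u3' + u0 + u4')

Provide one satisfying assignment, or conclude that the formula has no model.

Try u1 = 1.
Try u2 = 0.
The clause (u4') is unit, so u4 = 0.
The clause (u3') is unit, so u3 = 0.
That conflicts with the unit clause (u3).
Undo u2 and try u2 = 1.
The clause (u3) is unit, so u3 = 1.
That conflicts with the unit clause (u3').
Both values of u2 lead to a conflict.
Undo u1 and try u1 = 0.
Try u3 = 0.
Try u4 = 1.
The clause (u0) is unit, so u0 = 1.
The clause (u2) is unit, so u2 = 1.
That conflicts with the unit clause (u2').
Undo u4 and try u4 = 0.
The clause (u0') is unit, so u0 = 0.
That conflicts with the unit clause (u0).
Both values of u4 lead to a conflict.
Undo u3 and try u3 = 1.
The clause (u2') is unit, so u2 = 0.
The clause (u4') is unit, so u4 = 0.
That conflicts with the unit clause (u4).
Both values of u3 lead to a conflict.
Both values of u1 lead to a conflict.

UNSATISFIABLE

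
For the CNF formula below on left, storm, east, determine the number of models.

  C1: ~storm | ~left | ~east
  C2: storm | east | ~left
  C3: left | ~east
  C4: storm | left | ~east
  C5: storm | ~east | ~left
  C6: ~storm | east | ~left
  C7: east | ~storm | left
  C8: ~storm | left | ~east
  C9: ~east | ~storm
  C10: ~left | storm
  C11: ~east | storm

There are 2^3 = 8 truth assignments over (left, storm, east).
Check each against the 11 clauses (columns in the order left, storm, east):
  F F F  ✓ satisfies all
  F F T  ✗ fails (left | ~east)
  F T F  ✗ fails (east | ~storm | left)
  F T T  ✗ fails (left | ~east)
  T F F  ✗ fails (storm | east | ~left)
  T F T  ✗ fails (storm | ~east | ~left)
  T T F  ✗ fails (~storm | east | ~left)
  T T T  ✗ fails (~storm | ~left | ~east)
1 of the 8 rows is a model.

1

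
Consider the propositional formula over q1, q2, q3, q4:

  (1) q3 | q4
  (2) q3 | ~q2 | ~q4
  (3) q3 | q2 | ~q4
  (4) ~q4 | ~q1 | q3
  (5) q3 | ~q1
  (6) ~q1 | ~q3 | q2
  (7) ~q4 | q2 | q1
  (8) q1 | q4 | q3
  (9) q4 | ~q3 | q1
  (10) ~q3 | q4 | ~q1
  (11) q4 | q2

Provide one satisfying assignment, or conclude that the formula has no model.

q1=1, q2=1, q3=1, q4=1

Suppose q3 = 1.
Suppose q1 = 1.
Unit clause (q2) forces q2 = 1.
Unit clause (q4) forces q4 = 1.
This assignment satisfies each clause.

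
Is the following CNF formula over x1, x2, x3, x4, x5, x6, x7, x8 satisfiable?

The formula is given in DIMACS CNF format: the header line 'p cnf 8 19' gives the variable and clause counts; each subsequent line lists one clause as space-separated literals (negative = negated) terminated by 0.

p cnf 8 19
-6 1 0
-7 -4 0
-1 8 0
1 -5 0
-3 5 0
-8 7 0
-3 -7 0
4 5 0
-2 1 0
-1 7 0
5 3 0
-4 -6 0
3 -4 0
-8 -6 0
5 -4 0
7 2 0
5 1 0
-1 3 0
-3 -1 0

No

Try x6 = False.
Try x7 = False.
(¬x8) alone gives x8 = False.
(¬x1) alone gives x1 = False.
(¬x5) alone gives x5 = False.
Now (x5) is unsatisfied and unit — conflict.
Backtrack on x7: now try x7 = True.
(¬x4) alone gives x4 = False.
(¬x3) alone gives x3 = False.
(x5) alone gives x5 = True.
(x1) alone gives x1 = True.
Now (¬x1) is unsatisfied and unit — conflict.
Both values of x7 lead to a conflict.
Backtrack on x6: now try x6 = True.
(x1) alone gives x1 = True.
(x8) alone gives x8 = True.
Now (¬x8) is unsatisfied and unit — conflict.
Both values of x6 lead to a conflict.
No assignment satisfies every clause.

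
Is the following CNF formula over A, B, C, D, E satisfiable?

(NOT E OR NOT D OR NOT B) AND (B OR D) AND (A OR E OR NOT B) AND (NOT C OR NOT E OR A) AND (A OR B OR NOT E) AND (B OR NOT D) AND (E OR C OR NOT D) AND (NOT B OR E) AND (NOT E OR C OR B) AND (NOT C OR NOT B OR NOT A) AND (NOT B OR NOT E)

No, unsatisfiable

Case B = true:
From the singleton clause (E), E = true.
That conflicts with the unit clause (NOT E).
That branch fails; take B = false instead.
From the singleton clause (D), D = true.
That conflicts with the unit clause (NOT D).
Both values of B lead to a conflict.
No assignment satisfies every clause.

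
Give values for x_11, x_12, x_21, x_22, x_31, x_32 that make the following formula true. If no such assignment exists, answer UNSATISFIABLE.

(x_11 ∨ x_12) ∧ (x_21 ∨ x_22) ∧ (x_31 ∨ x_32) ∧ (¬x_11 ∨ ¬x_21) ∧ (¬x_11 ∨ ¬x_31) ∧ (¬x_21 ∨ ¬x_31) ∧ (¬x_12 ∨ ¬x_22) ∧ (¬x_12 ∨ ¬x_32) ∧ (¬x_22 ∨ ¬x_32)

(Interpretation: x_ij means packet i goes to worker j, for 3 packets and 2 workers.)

UNSATISFIABLE

Case x_11 = True:
The clause (¬x_21) is unit, so x_21 = False.
The clause (x_22) is unit, so x_22 = True.
The clause (¬x_31) is unit, so x_31 = False.
The clause (x_32) is unit, so x_32 = True.
But (¬x_32) is also a unit clause — contradiction.
Backtrack on x_11: now try x_11 = False.
The clause (x_12) is unit, so x_12 = True.
The clause (¬x_22) is unit, so x_22 = False.
The clause (x_21) is unit, so x_21 = True.
The clause (¬x_31) is unit, so x_31 = False.
The clause (x_32) is unit, so x_32 = True.
But (¬x_32) is also a unit clause — contradiction.
Neither x_11 = True nor x_11 = False works.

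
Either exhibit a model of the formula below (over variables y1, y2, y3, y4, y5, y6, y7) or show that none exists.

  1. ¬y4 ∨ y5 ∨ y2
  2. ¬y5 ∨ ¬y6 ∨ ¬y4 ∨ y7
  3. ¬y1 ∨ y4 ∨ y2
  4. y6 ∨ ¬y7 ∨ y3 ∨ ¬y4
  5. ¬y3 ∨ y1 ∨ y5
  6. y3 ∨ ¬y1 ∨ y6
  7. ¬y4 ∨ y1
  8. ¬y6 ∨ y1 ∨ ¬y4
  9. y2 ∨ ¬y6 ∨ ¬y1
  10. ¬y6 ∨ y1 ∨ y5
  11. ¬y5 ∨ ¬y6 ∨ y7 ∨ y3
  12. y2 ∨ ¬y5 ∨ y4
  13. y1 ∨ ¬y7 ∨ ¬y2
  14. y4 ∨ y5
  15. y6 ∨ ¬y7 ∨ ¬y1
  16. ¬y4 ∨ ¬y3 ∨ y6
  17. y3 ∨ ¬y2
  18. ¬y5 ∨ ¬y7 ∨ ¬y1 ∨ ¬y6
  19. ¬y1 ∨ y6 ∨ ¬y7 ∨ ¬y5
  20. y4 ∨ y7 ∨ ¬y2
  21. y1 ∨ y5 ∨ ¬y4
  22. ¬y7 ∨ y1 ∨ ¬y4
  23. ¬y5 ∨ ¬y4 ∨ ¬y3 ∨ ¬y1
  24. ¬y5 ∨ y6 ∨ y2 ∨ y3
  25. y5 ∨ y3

y1=True,  y2=True,  y3=True,  y4=True,  y5=False,  y6=True,  y7=True

Suppose y4 = True.
(y1) alone gives y1 = True.
Suppose y5 = False.
(y2) alone gives y2 = True.
(y3) alone gives y3 = True.
(y6) alone gives y6 = True.
No clause remains; y7 is free.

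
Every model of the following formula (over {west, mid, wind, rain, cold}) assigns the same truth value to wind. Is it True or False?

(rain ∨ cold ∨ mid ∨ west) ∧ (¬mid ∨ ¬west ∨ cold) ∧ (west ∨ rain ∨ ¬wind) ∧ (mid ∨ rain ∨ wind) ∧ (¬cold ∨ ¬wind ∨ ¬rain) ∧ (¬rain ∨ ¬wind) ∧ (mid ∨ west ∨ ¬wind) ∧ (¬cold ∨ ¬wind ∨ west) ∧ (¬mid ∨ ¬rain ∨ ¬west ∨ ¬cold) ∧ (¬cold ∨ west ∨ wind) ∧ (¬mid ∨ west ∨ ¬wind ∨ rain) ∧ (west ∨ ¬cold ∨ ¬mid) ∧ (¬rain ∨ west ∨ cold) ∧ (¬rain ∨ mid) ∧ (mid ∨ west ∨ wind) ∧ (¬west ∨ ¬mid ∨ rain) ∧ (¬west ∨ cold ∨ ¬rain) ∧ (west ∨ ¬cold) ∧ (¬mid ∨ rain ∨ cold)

True

Suppose wind = False.
Branch on mid: set mid = True.
Branch on west: set west = False.
From the singleton clause (¬cold), cold = False.
From the singleton clause (¬rain), rain = False.
Now (rain) is unsatisfied and unit — conflict.
So west must be the other value — set west = True.
From the singleton clause (cold), cold = True.
From the singleton clause (¬rain), rain = False.
Now (rain) is unsatisfied and unit — conflict.
Both values of west lead to a conflict.
So mid must be the other value — set mid = False.
From the singleton clause (rain), rain = True.
Now (¬rain) is unsatisfied and unit — conflict.
Both values of mid lead to a conflict.
So every satisfying assignment has wind = True.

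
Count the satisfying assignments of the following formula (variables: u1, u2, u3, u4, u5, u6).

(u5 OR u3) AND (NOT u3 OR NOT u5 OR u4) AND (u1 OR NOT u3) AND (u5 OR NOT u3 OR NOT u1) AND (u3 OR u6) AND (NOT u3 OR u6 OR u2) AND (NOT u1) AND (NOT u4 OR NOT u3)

4

There are 2^6 = 64 truth assignments over (u1, u2, u3, u4, u5, u6).
Split on u3. With u3 = true, the clauses containing u3 are satisfied and NOT u3 drops from the rest; 0 of the 2^5 = 32 assignments to the other variables satisfy what remains.
With u3 = false, by the same count on the reduced clause set, 4 assignments work.
(One model: u1=F, u2=F, u3=F, u4=F, u5=T, u6=T.)
Total: 0 + 4 = 4.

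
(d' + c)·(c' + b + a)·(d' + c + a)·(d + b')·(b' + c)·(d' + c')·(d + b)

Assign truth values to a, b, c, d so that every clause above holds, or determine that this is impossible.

Case d = 0:
From the singleton clause (b'), b = 0.
Now (b) is unsatisfied and unit — conflict.
Backtrack on d: now try d = 1.
From the singleton clause (c), c = 1.
Now (c') is unsatisfied and unit — conflict.
Neither d = 1 nor d = 0 works.

UNSATISFIABLE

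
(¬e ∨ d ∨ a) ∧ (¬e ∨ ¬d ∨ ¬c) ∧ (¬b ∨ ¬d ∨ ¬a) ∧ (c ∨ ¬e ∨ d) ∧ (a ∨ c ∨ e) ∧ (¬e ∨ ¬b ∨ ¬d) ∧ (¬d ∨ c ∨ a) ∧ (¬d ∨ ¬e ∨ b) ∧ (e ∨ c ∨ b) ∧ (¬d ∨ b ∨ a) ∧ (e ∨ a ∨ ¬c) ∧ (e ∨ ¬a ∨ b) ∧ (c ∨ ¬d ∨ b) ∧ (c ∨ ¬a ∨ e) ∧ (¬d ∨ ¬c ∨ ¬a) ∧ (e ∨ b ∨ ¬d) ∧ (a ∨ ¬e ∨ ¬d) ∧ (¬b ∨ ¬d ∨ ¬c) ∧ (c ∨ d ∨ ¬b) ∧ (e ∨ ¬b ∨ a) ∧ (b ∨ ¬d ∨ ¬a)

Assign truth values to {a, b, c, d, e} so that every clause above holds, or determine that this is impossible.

Branch on e: set e = False.
Branch on a: set a = True.
The clause (b) is unit, so b = True.
The clause (¬d) is unit, so d = False.
The clause (c) is unit, so c = True.
This assignment satisfies each clause.

a ↦ True,  b ↦ True,  c ↦ True,  d ↦ False,  e ↦ False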